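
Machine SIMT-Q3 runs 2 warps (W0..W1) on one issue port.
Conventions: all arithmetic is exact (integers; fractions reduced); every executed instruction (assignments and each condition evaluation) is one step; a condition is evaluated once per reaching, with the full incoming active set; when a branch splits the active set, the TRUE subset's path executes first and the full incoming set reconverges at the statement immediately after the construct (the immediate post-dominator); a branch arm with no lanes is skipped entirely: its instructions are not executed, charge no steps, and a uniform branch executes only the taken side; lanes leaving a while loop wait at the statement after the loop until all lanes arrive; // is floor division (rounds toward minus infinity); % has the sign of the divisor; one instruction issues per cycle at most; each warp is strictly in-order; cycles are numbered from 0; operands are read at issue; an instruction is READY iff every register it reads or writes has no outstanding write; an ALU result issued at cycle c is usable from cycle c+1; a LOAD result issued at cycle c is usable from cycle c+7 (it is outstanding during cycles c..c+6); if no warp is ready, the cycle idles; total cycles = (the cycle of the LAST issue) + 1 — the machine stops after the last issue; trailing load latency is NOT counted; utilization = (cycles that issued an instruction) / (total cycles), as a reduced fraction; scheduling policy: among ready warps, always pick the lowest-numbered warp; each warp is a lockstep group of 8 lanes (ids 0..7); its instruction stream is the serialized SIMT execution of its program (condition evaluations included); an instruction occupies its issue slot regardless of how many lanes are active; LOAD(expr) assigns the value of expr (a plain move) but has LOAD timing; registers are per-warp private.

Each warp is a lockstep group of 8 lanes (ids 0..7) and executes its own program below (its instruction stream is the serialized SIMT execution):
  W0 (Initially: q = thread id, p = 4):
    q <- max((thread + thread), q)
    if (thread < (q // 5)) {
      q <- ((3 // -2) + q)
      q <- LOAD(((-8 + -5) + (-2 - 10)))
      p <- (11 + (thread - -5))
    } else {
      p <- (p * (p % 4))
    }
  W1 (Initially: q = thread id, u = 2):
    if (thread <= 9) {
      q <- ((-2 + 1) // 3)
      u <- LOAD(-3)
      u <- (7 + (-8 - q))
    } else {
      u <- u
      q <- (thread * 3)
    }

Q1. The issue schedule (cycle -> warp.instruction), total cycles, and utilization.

cycle 0: W0.I0
cycle 1: W0.I1
cycle 2: W0.I2
cycle 3: W1.I0
cycle 4: W1.I1
cycle 5: W1.I2
cycle 6: idle
cycle 7: idle
cycle 8: idle
cycle 9: idle
cycle 10: idle
cycle 11: idle
cycle 12: W1.I3

Answer: 13 cycles, utilization 7/13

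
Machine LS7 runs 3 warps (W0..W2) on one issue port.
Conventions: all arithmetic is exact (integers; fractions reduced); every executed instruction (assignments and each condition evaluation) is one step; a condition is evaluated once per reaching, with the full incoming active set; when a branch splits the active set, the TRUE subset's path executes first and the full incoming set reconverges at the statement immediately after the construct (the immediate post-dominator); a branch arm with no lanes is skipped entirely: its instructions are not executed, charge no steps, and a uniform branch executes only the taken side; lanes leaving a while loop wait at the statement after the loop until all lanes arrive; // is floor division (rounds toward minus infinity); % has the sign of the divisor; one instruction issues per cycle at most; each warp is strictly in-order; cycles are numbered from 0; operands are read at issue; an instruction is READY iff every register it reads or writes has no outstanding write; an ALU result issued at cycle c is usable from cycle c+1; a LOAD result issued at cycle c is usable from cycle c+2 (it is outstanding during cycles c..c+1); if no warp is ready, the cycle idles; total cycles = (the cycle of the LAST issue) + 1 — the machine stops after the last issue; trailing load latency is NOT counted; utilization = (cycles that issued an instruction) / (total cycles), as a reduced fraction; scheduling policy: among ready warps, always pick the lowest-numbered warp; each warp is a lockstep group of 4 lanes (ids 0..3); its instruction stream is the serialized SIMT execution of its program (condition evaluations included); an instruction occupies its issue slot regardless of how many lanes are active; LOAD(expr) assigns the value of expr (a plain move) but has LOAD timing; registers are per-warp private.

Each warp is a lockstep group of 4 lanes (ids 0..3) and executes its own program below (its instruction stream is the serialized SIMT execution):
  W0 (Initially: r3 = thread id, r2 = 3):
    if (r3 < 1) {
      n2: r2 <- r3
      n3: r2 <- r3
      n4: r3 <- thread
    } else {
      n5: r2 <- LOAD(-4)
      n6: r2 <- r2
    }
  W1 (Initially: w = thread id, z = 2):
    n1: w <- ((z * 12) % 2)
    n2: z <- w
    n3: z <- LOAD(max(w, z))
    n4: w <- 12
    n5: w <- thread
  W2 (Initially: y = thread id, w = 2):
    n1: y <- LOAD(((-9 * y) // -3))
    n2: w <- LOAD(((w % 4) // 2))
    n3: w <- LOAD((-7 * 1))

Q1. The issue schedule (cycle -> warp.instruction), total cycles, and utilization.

cycle 0: W0.I0
cycle 1: W0.I1
cycle 2: W0.I2
cycle 3: W0.I3
cycle 4: W0.I4
cycle 5: W1.I0
cycle 6: W0.I5
cycle 7: W1.I1
cycle 8: W1.I2
cycle 9: W1.I3
cycle 10: W1.I4
cycle 11: W2.I0
cycle 12: W2.I1
cycle 13: idle
cycle 14: W2.I2

Answer: 15 cycles, utilization 14/15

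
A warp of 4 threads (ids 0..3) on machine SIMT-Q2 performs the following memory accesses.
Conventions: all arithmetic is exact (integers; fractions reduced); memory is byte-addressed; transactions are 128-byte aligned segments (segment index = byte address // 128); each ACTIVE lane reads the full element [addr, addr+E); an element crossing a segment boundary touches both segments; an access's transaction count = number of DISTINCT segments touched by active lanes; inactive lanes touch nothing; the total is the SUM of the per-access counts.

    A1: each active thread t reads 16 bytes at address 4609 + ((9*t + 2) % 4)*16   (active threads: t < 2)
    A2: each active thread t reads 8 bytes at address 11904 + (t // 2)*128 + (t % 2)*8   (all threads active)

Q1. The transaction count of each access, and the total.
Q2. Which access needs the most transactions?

A1: 1 transaction
A2: 2 transactions

Answer: 1,2; total 3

Answer: A2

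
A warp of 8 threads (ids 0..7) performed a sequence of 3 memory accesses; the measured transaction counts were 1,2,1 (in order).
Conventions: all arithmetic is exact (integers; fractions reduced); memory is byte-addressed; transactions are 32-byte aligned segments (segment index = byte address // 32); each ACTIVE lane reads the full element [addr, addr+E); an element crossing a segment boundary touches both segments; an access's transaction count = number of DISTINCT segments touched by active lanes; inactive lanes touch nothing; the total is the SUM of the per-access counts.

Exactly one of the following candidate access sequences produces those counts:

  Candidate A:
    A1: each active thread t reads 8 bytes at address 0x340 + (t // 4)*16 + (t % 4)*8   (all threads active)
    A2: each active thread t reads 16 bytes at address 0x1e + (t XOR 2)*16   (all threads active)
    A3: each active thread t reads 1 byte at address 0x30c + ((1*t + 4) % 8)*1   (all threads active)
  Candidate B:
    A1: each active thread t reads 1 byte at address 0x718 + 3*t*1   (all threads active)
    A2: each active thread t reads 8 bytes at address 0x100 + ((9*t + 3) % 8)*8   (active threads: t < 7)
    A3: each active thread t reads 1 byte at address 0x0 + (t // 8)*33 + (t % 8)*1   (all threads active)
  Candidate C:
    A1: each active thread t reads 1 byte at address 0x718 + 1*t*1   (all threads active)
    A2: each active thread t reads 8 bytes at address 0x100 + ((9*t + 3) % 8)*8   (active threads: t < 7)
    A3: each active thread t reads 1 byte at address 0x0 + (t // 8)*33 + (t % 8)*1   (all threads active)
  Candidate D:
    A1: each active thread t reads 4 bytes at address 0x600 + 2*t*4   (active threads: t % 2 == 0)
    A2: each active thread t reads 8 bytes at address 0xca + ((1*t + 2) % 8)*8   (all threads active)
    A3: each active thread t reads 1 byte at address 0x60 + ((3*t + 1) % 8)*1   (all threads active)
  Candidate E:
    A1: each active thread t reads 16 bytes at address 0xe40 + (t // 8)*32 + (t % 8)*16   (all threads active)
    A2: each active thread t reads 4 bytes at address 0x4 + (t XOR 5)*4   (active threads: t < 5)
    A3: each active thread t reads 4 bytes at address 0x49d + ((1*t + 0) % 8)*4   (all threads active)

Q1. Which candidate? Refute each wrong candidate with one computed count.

A: A1 gives 2 transactions, not 1
B: A1 gives 2 transactions, not 1
D: A1 gives 2 transactions, not 1
E: A1 gives 4 transactions, not 1
C: all counts match (1,2,1)

Answer: C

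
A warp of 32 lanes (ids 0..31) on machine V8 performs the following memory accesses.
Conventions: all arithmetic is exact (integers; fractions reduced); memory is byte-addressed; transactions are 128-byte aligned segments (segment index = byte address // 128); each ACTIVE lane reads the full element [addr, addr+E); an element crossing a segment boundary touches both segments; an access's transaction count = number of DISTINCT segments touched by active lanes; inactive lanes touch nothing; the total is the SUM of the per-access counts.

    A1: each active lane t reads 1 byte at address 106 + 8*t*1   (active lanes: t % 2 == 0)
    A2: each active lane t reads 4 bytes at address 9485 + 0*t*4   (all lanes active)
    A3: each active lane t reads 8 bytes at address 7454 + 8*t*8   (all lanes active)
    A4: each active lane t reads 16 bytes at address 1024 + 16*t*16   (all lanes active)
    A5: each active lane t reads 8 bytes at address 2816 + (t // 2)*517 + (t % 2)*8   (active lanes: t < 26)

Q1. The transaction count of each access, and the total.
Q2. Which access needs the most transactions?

A1: 3 transactions
A2: 1 transaction
A3: 16 transactions
A4: 32 transactions
A5: 13 transactions

Answer: 3,1,16,32,13; total 65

Answer: A4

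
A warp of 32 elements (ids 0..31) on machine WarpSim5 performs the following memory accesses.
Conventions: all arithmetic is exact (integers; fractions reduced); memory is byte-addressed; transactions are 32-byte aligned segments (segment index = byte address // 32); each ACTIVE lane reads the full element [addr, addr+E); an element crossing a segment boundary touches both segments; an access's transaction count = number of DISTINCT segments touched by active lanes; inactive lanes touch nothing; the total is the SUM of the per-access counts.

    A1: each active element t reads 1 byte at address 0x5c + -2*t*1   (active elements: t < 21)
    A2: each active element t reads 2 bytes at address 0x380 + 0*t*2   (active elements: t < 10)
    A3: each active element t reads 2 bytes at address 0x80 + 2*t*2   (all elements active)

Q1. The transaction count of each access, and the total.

A1: 2 transactions
A2: 1 transaction
A3: 4 transactions

Answer: 2,1,4; total 7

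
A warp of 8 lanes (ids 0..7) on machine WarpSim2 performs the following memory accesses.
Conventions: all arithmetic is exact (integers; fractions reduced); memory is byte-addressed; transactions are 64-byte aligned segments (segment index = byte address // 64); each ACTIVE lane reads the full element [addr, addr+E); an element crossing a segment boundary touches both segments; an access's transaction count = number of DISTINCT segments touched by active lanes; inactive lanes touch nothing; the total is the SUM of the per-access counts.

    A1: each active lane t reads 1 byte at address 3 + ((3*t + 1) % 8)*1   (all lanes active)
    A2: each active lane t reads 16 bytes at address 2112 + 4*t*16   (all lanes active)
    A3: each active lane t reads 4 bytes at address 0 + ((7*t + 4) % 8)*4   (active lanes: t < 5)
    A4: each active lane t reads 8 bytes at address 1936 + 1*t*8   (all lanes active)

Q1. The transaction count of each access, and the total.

A1: 1 transaction
A2: 8 transactions
A3: 1 transaction
A4: 2 transactions

Answer: 1,8,1,2; total 12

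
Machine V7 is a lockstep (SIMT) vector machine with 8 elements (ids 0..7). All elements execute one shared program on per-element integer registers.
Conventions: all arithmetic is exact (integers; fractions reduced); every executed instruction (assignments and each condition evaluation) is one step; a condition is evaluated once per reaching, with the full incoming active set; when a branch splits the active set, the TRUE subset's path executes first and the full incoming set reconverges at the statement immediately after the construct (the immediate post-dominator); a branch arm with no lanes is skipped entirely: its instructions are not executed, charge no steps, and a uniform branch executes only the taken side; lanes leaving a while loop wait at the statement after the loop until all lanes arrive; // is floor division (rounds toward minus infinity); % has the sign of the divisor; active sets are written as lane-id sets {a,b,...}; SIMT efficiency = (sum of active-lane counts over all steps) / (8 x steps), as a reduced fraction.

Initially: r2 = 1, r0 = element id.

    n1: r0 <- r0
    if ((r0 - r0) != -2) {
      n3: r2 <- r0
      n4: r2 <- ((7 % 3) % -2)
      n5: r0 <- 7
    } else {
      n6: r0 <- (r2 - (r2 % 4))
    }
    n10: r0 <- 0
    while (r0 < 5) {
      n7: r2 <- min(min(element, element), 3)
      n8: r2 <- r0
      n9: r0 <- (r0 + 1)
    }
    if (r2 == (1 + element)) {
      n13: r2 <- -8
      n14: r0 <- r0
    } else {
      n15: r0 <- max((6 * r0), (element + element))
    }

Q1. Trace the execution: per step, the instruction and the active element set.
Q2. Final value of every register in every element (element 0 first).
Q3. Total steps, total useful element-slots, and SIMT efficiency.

step 0: r0 <- r0                     {0,1,2,3,4,5,6,7}
step 1: eval ((r0 - r0) != -2)       {0,1,2,3,4,5,6,7}
step 2: r2 <- r0                     {0,1,2,3,4,5,6,7}
step 3: r2 <- ((7 % 3) % -2)         {0,1,2,3,4,5,6,7}
step 4: r0 <- 7                      {0,1,2,3,4,5,6,7}
step 5: r0 <- 0                      {0,1,2,3,4,5,6,7}
step 6: eval (r0 < 5)                {0,1,2,3,4,5,6,7}
step 7: r2 <- min(min(element, element), 3) {0,1,2,3,4,5,6,7}
step 8: r2 <- r0                     {0,1,2,3,4,5,6,7}
step 9: r0 <- (r0 + 1)               {0,1,2,3,4,5,6,7}
step 10: eval (r0 < 5)                {0,1,2,3,4,5,6,7}
step 11: r2 <- min(min(element, element), 3) {0,1,2,3,4,5,6,7}
step 12: r2 <- r0                     {0,1,2,3,4,5,6,7}
step 13: r0 <- (r0 + 1)               {0,1,2,3,4,5,6,7}
step 14: eval (r0 < 5)                {0,1,2,3,4,5,6,7}
step 15: r2 <- min(min(element, element), 3) {0,1,2,3,4,5,6,7}
step 16: r2 <- r0                     {0,1,2,3,4,5,6,7}
step 17: r0 <- (r0 + 1)               {0,1,2,3,4,5,6,7}
step 18: eval (r0 < 5)                {0,1,2,3,4,5,6,7}
step 19: r2 <- min(min(element, element), 3) {0,1,2,3,4,5,6,7}
step 20: r2 <- r0                     {0,1,2,3,4,5,6,7}
step 21: r0 <- (r0 + 1)               {0,1,2,3,4,5,6,7}
step 22: eval (r0 < 5)                {0,1,2,3,4,5,6,7}
step 23: r2 <- min(min(element, element), 3) {0,1,2,3,4,5,6,7}
step 24: r2 <- r0                     {0,1,2,3,4,5,6,7}
step 25: r0 <- (r0 + 1)               {0,1,2,3,4,5,6,7}
step 26: eval (r0 < 5)                {0,1,2,3,4,5,6,7}
step 27: eval (r2 == (1 + element))   {0,1,2,3,4,5,6,7}
step 28: r2 <- -8                     {3}
step 29: r0 <- r0                     {3}
step 30: r0 <- max((6 * r0), (element + element)) {0,1,2,4,5,6,7}

Answer: 31 steps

r2: 4,4,4,-8,4,4,4,4
r0: 30,30,30,5,30,30,30,30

steps = 31; useful = 233; efficiency = 233/248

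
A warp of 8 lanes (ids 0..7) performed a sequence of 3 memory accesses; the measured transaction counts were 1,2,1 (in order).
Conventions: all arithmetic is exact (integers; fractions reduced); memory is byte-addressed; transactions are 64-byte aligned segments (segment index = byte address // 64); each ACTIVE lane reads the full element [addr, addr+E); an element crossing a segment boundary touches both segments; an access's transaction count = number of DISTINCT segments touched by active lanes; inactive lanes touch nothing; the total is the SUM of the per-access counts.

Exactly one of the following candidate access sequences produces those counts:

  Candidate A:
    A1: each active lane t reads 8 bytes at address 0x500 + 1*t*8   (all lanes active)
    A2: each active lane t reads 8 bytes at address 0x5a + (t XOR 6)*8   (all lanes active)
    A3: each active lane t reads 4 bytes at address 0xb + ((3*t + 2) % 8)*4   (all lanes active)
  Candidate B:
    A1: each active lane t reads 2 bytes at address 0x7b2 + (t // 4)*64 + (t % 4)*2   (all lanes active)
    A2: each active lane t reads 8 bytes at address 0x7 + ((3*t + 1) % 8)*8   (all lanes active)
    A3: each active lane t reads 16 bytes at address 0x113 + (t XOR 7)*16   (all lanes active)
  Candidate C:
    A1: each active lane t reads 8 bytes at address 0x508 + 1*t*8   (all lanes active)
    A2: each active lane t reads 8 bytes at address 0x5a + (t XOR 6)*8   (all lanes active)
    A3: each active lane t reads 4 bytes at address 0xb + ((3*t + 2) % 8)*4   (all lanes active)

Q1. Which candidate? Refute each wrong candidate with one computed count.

B: A1 gives 2 transactions, not 1
C: A1 gives 2 transactions, not 1
A: all counts match (1,2,1)

Answer: A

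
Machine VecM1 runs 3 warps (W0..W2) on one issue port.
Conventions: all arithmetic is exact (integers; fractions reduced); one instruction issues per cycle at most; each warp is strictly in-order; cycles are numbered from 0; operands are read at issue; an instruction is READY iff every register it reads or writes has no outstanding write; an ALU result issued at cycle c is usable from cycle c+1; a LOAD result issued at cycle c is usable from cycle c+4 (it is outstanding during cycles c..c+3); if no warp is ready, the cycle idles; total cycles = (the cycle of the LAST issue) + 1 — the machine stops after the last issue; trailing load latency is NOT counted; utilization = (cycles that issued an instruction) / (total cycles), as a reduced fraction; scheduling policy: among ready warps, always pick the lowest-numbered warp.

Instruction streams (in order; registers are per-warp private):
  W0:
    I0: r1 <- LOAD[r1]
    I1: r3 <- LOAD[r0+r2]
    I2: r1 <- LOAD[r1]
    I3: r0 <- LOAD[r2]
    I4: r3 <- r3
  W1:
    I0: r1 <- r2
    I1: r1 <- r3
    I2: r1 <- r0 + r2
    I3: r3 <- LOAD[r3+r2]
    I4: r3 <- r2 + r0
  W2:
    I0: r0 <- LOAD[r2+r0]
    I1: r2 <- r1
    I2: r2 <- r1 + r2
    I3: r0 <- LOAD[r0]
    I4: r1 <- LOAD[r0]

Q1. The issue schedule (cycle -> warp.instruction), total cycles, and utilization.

cycle 0: W0.I0
cycle 1: W0.I1
cycle 2: W1.I0
cycle 3: W1.I1
cycle 4: W0.I2
cycle 5: W0.I3
cycle 6: W0.I4
cycle 7: W1.I2
cycle 8: W1.I3
cycle 9: W2.I0
cycle 10: W2.I1
cycle 11: W2.I2
cycle 12: W1.I4
cycle 13: W2.I3
cycle 14: idle
cycle 15: idle
cycle 16: idle
cycle 17: W2.I4

Answer: 18 cycles, utilization 5/6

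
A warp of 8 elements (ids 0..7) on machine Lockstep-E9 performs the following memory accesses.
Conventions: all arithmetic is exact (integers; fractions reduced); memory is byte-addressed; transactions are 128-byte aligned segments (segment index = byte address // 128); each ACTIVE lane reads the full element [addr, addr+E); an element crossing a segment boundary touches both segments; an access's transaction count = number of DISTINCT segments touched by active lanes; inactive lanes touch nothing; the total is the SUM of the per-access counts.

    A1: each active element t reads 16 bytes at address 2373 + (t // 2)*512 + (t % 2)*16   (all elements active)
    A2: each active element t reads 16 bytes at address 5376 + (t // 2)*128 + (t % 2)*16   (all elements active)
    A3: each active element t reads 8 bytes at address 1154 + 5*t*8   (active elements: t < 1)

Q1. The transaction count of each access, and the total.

A1: 4 transactions
A2: 4 transactions
A3: 1 transaction

Answer: 4,4,1; total 9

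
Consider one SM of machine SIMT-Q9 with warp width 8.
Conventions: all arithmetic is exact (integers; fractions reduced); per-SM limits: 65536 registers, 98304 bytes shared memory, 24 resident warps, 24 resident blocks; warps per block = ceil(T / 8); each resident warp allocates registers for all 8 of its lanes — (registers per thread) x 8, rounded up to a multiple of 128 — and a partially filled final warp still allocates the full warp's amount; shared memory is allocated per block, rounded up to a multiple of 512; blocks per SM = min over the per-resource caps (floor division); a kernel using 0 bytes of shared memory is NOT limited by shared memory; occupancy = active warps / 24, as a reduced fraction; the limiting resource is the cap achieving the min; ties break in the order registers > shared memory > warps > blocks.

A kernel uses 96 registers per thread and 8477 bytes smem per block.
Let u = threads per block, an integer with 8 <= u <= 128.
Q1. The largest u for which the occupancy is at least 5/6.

Answer: u = 96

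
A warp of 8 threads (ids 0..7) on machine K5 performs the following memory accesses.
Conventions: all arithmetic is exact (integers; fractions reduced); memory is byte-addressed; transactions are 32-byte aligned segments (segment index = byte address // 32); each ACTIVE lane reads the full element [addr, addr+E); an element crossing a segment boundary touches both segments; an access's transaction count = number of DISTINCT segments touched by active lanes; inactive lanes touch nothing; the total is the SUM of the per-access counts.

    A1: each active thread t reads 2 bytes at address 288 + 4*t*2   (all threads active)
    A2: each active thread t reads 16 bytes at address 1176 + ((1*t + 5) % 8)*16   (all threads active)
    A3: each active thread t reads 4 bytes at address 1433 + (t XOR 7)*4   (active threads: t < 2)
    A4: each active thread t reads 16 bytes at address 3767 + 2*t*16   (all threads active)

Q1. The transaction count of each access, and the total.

A1: 2 transactions
A2: 5 transactions
A3: 1 transaction
A4: 9 transactions

Answer: 2,5,1,9; total 17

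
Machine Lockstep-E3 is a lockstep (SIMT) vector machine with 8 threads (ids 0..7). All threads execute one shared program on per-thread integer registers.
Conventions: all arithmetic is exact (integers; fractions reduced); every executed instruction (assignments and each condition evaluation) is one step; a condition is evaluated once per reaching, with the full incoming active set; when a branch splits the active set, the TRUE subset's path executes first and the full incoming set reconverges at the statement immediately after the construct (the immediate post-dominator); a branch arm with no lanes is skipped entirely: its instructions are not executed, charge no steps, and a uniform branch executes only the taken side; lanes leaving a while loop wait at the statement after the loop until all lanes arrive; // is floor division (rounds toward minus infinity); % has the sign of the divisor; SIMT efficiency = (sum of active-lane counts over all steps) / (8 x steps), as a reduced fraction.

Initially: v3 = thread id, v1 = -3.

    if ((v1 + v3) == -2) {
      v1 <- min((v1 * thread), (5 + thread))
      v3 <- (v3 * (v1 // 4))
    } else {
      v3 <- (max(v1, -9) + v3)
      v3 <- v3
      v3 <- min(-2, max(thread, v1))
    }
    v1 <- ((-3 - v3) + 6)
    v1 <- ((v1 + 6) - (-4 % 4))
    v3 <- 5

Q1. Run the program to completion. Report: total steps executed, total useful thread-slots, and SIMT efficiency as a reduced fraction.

Answer: 9 steps, 55 useful, 55/72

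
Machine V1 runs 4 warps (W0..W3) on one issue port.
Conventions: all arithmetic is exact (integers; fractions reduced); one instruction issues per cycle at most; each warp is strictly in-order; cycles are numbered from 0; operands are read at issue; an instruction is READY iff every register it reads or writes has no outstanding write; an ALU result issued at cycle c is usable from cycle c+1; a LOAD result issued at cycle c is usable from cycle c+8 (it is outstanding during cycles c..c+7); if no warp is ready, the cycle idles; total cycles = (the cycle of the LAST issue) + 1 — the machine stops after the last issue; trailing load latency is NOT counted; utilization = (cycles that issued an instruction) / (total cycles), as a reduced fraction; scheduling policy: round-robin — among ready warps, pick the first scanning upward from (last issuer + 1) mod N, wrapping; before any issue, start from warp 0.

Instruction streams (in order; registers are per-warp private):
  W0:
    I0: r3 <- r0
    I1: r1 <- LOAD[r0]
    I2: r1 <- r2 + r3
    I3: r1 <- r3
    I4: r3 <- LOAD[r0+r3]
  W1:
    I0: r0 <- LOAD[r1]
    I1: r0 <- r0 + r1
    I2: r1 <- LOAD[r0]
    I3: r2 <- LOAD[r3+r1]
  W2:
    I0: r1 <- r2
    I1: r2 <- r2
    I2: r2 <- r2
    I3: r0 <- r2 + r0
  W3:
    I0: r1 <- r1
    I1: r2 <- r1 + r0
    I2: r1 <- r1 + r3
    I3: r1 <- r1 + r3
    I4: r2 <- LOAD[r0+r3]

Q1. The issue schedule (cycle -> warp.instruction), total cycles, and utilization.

cycle 0: W0.I0
cycle 1: W1.I0
cycle 2: W2.I0
cycle 3: W3.I0
cycle 4: W0.I1
cycle 5: W2.I1
cycle 6: W3.I1
cycle 7: W2.I2
cycle 8: W3.I2
cycle 9: W1.I1
cycle 10: W2.I3
cycle 11: W3.I3
cycle 12: W0.I2
cycle 13: W1.I2
cycle 14: W3.I4
cycle 15: W0.I3
cycle 16: W0.I4
cycle 17: idle
cycle 18: idle
cycle 19: idle
cycle 20: idle
cycle 21: W1.I3

Answer: 22 cycles, utilization 9/11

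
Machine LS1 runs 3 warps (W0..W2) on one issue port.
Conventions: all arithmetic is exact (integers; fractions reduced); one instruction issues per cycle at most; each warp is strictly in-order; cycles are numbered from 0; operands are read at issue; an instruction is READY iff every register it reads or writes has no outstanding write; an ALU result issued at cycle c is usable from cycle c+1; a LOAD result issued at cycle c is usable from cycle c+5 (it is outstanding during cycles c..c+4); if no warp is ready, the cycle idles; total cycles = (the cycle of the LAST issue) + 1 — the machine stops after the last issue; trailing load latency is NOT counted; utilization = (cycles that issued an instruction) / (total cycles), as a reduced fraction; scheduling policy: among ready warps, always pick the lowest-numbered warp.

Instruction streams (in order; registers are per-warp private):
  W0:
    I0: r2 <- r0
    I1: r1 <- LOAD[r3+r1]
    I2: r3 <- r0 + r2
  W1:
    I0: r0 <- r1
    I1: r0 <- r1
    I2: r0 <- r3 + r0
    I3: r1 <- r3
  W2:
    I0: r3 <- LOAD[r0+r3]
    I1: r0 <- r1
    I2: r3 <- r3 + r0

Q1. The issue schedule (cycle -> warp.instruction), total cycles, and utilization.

cycle 0: W0.I0
cycle 1: W0.I1
cycle 2: W0.I2
cycle 3: W1.I0
cycle 4: W1.I1
cycle 5: W1.I2
cycle 6: W1.I3
cycle 7: W2.I0
cycle 8: W2.I1
cycle 9: idle
cycle 10: idle
cycle 11: idle
cycle 12: W2.I2

Answer: 13 cycles, utilization 10/13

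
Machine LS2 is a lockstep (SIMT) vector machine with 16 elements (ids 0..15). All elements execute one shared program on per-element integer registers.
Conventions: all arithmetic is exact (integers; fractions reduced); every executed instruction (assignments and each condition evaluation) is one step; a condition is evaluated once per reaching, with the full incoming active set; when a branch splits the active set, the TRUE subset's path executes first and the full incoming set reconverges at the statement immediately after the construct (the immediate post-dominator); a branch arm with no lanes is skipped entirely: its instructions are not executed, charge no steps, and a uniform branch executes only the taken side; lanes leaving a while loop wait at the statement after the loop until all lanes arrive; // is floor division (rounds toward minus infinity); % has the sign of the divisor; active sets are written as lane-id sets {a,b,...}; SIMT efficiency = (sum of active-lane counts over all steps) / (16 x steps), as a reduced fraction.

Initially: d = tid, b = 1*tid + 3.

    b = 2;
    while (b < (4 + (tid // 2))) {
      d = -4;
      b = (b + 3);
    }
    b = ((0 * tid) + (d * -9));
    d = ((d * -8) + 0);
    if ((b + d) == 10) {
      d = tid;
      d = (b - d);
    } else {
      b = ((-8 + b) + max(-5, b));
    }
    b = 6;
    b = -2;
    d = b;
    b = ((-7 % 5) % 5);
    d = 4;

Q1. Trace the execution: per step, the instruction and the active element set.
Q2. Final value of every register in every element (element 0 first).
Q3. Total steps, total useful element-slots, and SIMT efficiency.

step 0: b <- 2                       {0,1,2,3,4,5,6,7,8,9,10,11,12,13,14,15}
step 1: eval (b < (4 + (tid // 2)))  {0,1,2,3,4,5,6,7,8,9,10,11,12,13,14,15}
step 2: d <- -4                      {0,1,2,3,4,5,6,7,8,9,10,11,12,13,14,15}
step 3: b <- (b + 3)                 {0,1,2,3,4,5,6,7,8,9,10,11,12,13,14,15}
step 4: eval (b < (4 + (tid // 2)))  {0,1,2,3,4,5,6,7,8,9,10,11,12,13,14,15}
step 5: d <- -4                      {4,5,6,7,8,9,10,11,12,13,14,15}
step 6: b <- (b + 3)                 {4,5,6,7,8,9,10,11,12,13,14,15}
step 7: eval (b < (4 + (tid // 2)))  {4,5,6,7,8,9,10,11,12,13,14,15}
step 8: d <- -4                      {10,11,12,13,14,15}
step 9: b <- (b + 3)                 {10,11,12,13,14,15}
step 10: eval (b < (4 + (tid // 2)))  {10,11,12,13,14,15}
step 11: b <- ((0 * tid) + (d * -9))  {0,1,2,3,4,5,6,7,8,9,10,11,12,13,14,15}
step 12: d <- ((d * -8) + 0)          {0,1,2,3,4,5,6,7,8,9,10,11,12,13,14,15}
step 13: eval ((b + d) == 10)         {0,1,2,3,4,5,6,7,8,9,10,11,12,13,14,15}
step 14: b <- ((-8 + b) + max(-5, b)) {0,1,2,3,4,5,6,7,8,9,10,11,12,13,14,15}
step 15: b <- 6                       {0,1,2,3,4,5,6,7,8,9,10,11,12,13,14,15}
step 16: b <- -2                      {0,1,2,3,4,5,6,7,8,9,10,11,12,13,14,15}
step 17: d <- b                       {0,1,2,3,4,5,6,7,8,9,10,11,12,13,14,15}
step 18: b <- ((-7 % 5) % 5)          {0,1,2,3,4,5,6,7,8,9,10,11,12,13,14,15}
step 19: d <- 4                       {0,1,2,3,4,5,6,7,8,9,10,11,12,13,14,15}

Answer: 20 steps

d: 4,4,4,4,4,4,4,4,4,4,4,4,4,4,4,4
b: 3,3,3,3,3,3,3,3,3,3,3,3,3,3,3,3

steps = 20; useful = 278; efficiency = 278/320 = 139/160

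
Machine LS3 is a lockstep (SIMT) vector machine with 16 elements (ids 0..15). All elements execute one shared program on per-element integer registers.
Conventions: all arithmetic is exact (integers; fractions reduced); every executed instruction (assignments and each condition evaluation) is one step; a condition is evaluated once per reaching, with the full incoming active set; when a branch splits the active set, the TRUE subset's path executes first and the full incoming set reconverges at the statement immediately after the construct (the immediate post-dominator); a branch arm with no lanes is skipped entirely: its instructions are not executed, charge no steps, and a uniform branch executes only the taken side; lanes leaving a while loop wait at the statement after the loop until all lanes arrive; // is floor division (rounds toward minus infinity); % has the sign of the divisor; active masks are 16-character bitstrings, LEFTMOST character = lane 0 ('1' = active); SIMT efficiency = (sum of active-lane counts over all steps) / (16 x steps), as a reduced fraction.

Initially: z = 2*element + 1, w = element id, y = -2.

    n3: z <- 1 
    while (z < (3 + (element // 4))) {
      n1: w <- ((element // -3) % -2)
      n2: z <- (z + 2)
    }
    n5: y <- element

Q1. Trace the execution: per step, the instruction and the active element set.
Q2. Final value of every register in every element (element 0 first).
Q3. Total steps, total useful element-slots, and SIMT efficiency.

step 0: z <- 1                       1111111111111111
step 1: eval (z < (3 + (element // 4))) 1111111111111111
step 2: w <- ((element // -3) % -2)  1111111111111111
step 3: z <- (z + 2)                 1111111111111111
step 4: eval (z < (3 + (element // 4))) 1111111111111111
step 5: w <- ((element // -3) % -2)  0000111111111111
step 6: z <- (z + 2)                 0000111111111111
step 7: eval (z < (3 + (element // 4))) 0000111111111111
step 8: w <- ((element // -3) % -2)  0000000000001111
step 9: z <- (z + 2)                 0000000000001111
step 10: eval (z < (3 + (element // 4))) 0000000000001111
step 11: y <- element                 1111111111111111

Answer: 12 steps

z: 3,3,3,3,5,5,5,5,5,5,5,5,7,7,7,7
w: 0,-1,-1,-1,0,0,0,-1,-1,-1,0,0,0,-1,-1,-1
y: 0,1,2,3,4,5,6,7,8,9,10,11,12,13,14,15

steps = 12; useful = 144; efficiency = 144/192 = 3/4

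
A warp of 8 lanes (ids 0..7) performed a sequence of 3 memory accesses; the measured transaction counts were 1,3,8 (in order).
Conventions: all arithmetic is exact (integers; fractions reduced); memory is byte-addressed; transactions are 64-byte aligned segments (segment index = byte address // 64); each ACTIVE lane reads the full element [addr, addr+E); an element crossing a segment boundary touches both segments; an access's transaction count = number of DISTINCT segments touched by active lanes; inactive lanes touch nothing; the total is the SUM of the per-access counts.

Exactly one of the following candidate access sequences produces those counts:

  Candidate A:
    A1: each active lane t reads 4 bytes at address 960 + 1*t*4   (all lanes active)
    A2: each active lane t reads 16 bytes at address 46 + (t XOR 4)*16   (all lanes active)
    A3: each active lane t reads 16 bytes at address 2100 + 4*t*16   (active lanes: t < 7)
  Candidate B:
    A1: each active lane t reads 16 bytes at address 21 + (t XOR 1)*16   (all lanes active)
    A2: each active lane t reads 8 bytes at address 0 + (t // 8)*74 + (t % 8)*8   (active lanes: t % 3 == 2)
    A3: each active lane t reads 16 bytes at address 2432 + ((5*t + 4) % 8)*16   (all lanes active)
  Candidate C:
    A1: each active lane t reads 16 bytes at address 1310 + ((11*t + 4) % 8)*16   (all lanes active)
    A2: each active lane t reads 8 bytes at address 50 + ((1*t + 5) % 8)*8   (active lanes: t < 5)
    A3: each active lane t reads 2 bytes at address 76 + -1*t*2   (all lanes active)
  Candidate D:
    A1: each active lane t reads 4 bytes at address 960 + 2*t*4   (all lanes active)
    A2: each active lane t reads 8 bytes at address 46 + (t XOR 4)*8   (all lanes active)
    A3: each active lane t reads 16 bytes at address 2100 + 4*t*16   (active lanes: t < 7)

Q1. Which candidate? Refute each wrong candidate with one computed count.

B: A1 gives 3 transactions, not 1
C: A1 gives 3 transactions, not 1
D: A2 gives 2 transactions, not 3
A: all counts match (1,3,8)

Answer: A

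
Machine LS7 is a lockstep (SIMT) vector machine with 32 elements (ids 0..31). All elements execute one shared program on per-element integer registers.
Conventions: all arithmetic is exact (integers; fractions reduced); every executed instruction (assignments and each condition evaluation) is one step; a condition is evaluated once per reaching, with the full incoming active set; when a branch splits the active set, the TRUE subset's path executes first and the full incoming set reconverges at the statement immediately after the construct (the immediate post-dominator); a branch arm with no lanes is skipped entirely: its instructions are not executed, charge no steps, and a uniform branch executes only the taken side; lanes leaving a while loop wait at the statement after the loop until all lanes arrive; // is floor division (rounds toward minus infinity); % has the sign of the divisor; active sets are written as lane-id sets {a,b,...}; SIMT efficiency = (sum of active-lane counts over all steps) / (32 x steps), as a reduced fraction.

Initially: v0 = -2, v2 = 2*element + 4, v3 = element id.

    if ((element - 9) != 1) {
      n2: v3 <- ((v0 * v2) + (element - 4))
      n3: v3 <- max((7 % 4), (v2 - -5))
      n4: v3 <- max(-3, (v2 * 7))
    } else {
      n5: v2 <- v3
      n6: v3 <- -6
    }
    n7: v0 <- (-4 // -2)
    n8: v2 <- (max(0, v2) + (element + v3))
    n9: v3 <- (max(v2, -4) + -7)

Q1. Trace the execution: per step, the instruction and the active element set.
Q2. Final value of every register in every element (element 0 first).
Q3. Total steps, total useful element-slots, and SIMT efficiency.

step 0: eval ((element - 9) != 1)    {0,1,2,3,4,5,6,7,8,9,10,11,12,13,14,15,16,17,18,19,20,21,22,23,24,25,26,27,28,29,30,31}
step 1: v3 <- ((v0 * v2) + (element - 4)) {0,1,2,3,4,5,6,7,8,9,11,12,13,14,15,16,17,18,19,20,21,22,23,24,25,26,27,28,29,30,31}
step 2: v3 <- max((7 % 4), (v2 - -5)) {0,1,2,3,4,5,6,7,8,9,11,12,13,14,15,16,17,18,19,20,21,22,23,24,25,26,27,28,29,30,31}
step 3: v3 <- max(-3, (v2 * 7))      {0,1,2,3,4,5,6,7,8,9,11,12,13,14,15,16,17,18,19,20,21,22,23,24,25,26,27,28,29,30,31}
step 4: v2 <- v3                     {10}
step 5: v3 <- -6                     {10}
step 6: v0 <- (-4 // -2)             {0,1,2,3,4,5,6,7,8,9,10,11,12,13,14,15,16,17,18,19,20,21,22,23,24,25,26,27,28,29,30,31}
step 7: v2 <- (max(0, v2) + (element + v3)) {0,1,2,3,4,5,6,7,8,9,10,11,12,13,14,15,16,17,18,19,20,21,22,23,24,25,26,27,28,29,30,31}
step 8: v3 <- (max(v2, -4) + -7)     {0,1,2,3,4,5,6,7,8,9,10,11,12,13,14,15,16,17,18,19,20,21,22,23,24,25,26,27,28,29,30,31}

Answer: 9 steps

v0: 2,2,2,2,2,2,2,2,2,2,2,2,2,2,2,2,2,2,2,2,2,2,2,2,2,2,2,2,2,2,2,2
v2: 32,49,66,83,100,117,134,151,168,185,14,219,236,253,270,287,304,321,338,355,372,389,406,423,440,457,474,491,508,525,542,559
v3: 25,42,59,76,93,110,127,144,161,178,7,212,229,246,263,280,297,314,331,348,365,382,399,416,433,450,467,484,501,518,535,552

steps = 9; useful = 223; efficiency = 223/288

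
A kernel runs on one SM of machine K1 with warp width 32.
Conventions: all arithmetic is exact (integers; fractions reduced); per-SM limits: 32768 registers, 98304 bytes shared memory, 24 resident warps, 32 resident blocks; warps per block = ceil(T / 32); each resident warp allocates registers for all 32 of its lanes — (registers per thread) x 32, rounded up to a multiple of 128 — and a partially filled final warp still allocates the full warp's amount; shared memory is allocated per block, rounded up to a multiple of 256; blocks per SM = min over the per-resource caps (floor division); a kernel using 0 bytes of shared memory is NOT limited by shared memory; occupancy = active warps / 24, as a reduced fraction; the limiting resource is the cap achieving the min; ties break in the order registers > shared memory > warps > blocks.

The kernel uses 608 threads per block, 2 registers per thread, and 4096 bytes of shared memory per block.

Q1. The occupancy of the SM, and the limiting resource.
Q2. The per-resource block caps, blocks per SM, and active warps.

Answer: occupancy 19/24, limited by warps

registers: 13 blocks
shared memory: 24 blocks
warps: 1 block
blocks: 32 blocks

Answer: 1 block, 19 active warps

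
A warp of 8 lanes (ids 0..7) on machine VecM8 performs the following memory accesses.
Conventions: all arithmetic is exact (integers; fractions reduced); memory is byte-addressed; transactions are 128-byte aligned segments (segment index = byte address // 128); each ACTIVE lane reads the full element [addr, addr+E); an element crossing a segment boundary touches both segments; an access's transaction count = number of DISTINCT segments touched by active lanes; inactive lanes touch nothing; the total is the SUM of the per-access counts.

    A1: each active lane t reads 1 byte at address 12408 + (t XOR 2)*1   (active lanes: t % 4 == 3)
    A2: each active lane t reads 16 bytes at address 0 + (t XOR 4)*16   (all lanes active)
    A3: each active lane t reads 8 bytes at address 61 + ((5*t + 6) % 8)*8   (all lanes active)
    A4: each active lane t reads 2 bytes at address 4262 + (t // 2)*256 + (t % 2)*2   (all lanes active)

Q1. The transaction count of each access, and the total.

A1: 1 transaction
A2: 1 transaction
A3: 1 transaction
A4: 4 transactions

Answer: 1,1,1,4; total 7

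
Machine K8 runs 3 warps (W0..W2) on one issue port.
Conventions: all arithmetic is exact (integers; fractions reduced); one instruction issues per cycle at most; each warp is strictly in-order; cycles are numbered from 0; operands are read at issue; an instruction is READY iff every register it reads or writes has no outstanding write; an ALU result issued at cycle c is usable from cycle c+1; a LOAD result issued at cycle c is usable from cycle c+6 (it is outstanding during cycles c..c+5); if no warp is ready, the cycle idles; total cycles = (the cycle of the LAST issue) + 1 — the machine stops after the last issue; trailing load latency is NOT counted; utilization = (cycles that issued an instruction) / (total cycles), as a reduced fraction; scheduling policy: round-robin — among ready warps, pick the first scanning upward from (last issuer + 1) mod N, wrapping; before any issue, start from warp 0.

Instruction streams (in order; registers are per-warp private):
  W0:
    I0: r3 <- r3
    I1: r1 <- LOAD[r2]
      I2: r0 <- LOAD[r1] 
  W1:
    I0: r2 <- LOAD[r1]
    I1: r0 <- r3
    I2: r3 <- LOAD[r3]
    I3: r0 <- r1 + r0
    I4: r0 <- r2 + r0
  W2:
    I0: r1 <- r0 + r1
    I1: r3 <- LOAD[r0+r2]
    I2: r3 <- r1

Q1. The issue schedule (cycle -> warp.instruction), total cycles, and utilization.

cycle 0: W0.I0
cycle 1: W1.I0
cycle 2: W2.I0
cycle 3: W0.I1
cycle 4: W1.I1
cycle 5: W2.I1
cycle 6: W1.I2
cycle 7: W1.I3
cycle 8: W1.I4
cycle 9: W0.I2
cycle 10: idle
cycle 11: W2.I2

Answer: 12 cycles, utilization 11/12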